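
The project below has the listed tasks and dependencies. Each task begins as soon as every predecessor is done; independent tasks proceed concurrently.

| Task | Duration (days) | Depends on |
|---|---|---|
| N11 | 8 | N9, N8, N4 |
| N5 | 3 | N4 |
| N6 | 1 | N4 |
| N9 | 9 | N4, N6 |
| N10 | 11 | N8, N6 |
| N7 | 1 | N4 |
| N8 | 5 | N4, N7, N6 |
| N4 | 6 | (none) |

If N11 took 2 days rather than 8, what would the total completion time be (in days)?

23

The binding path is N4→N6→N9→N11 = 6+1+9+8 = 24; finish at 24 days.
N11 is on the critical path; changing it to 2 makes that path 18 days.
New critical path: N4→N6→N8→N10 = 6+1+5+11 = 23 ⇒ 23 days.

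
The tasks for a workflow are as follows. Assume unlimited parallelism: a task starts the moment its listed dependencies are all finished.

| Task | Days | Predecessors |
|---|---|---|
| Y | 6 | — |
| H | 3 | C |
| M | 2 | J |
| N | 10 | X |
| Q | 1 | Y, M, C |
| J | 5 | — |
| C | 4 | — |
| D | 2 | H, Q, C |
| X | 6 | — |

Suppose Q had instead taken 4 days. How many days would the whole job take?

16

As given, the longest chain is X→N = 6+10 = 16, so the finish is 16 days.
Q has 6 days of float (longest path through it is 10).
The critical path is still X→N; finish is now 16 days.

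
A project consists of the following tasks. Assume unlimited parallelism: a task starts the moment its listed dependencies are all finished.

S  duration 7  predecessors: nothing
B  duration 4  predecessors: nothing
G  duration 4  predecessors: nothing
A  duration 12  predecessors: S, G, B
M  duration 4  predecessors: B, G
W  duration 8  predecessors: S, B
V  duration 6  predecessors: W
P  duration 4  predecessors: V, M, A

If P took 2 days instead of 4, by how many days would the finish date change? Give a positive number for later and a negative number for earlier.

Baseline: S→W→V→P = 7+8+6+4 = 25 → 25 days.
P lies on that path, so at 2 days the path becomes 23 days.
That remains the longest chain; total 23 days.
Change in finish: 23 − 25 = -2 days.

-2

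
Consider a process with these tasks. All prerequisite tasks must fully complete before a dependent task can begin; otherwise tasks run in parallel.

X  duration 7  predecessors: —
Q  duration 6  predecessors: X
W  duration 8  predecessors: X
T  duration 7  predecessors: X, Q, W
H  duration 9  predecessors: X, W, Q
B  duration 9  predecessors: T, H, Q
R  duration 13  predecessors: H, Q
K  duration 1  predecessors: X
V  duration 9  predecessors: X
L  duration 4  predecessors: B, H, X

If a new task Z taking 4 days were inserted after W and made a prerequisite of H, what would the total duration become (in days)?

41

Originally the project takes 37 days.
With Z inserted, H now waits for max(X, W, Q, Z).
New critical path: X→W→Z→H→B→L = 7+8+4+9+9+4 = 41 ⇒ 41 days.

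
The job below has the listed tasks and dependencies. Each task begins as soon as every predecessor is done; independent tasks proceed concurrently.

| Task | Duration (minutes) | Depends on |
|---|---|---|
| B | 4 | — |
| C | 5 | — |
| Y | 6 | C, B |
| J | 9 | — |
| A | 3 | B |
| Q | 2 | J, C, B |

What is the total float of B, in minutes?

C→Y = 5+6 = 11 sets the makespan at 11 minutes.
The longest chain containing B totals 10 minutes.
Slack of B = 1 − 0 = 1 minute.

1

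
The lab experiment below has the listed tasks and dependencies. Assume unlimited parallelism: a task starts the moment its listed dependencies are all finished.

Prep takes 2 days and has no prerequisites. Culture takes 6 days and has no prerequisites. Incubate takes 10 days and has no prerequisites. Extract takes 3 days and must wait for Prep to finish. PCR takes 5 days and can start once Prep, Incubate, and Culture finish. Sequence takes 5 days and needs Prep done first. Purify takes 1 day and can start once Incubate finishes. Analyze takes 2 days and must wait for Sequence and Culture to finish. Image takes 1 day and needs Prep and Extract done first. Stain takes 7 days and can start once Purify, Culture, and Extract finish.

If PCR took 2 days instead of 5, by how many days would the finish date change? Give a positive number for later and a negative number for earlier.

Critical path before the change: Incubate→Purify→Stain = 10+1+7 = 18 giving 18 days.
PCR is off the critical path — its longest chain is 15 days, giving 3 of slack.
No other chain overtakes it, so the finish is 18 days.
Change in finish: 18 − 18 = +0 days.

0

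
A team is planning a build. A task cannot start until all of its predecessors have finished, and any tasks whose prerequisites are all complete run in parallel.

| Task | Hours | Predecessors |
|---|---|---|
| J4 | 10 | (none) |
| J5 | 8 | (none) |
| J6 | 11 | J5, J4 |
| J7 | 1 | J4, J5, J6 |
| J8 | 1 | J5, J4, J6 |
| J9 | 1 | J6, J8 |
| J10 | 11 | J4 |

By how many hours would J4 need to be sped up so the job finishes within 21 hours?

2

Current finish: 23 hours; target: 21.
J4 is on every critical path, so each hour cut from J4 cuts the finish by one (this holds down to a finish of 21).
Need 23 − 21 = 2 hours off J4 → J4 becomes 8 hours, finish becomes 21.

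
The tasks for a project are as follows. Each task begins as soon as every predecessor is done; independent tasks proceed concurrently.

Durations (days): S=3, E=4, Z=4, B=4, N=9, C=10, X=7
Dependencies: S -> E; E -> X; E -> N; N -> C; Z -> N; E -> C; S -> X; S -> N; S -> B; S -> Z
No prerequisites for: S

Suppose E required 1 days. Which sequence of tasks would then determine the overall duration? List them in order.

S, Z, N, C

As given, the longest chain is S→E→N→C = 3+4+9+10 = 26, so the finish is 26 days.
E is on the critical path; changing it to 1 makes that path 23 days.
The binding chain switches to S→Z→N→C = 3+4+9+10 = 26; finish 26 days.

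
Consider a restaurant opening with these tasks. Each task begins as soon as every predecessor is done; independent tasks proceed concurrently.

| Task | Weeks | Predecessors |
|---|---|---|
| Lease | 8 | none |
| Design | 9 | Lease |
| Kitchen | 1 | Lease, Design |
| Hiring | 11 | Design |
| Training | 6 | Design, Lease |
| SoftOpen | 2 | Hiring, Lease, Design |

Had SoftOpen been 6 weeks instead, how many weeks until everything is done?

Baseline: Lease→Design→Hiring→SoftOpen = 8+9+11+2 = 30 → 30 weeks.
SoftOpen lies on that path, so at 6 weeks the path becomes 34 weeks.
The critical path is still Lease→Design→Hiring→SoftOpen; finish is now 34 weeks.

34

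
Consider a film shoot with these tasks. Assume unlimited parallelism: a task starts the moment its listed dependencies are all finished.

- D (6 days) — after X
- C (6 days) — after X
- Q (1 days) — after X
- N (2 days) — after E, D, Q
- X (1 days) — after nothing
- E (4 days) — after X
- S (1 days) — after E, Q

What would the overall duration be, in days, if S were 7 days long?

12

The binding path is X→D→N = 1+6+2 = 9; finish at 9 days.
S is off the critical path — its longest chain is 6 days, giving 3 of slack.
New critical path: X→E→S = 1+4+7 = 12 ⇒ 12 days.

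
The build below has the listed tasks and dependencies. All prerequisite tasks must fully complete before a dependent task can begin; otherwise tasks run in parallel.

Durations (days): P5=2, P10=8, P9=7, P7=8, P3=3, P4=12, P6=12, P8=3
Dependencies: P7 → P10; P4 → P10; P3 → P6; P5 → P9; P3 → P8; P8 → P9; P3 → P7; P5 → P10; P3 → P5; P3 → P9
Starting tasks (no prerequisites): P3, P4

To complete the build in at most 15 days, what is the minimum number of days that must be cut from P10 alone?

5

Current finish: 20 days; target: 15.
P10 is on every critical path, so each day cut from P10 cuts the finish by one (this holds down to a finish of 15).
Need 20 − 15 = 5 days off P10 → P10 becomes 3 days, finish becomes 15.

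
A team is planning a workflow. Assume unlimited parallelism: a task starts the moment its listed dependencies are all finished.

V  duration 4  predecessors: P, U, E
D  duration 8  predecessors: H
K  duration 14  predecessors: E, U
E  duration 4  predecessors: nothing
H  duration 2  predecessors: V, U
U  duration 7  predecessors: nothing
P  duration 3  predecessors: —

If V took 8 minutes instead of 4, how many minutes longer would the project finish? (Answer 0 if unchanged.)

The binding path is U→V→H→D = 7+4+2+8 = 21; finish at 21 minutes.
V is on the critical path; changing it to 8 makes that path 25 minutes.
The critical path is still U→V→H→D; finish is now 25 minutes.
Change in finish: 25 − 21 = +4 minutes.

4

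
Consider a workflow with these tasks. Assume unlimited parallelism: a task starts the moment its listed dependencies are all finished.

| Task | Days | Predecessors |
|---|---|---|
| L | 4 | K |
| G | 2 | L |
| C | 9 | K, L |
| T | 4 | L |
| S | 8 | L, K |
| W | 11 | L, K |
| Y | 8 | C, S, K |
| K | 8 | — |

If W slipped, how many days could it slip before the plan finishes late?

6

Critical path: K→L→C→Y = 8+4+9+8 = 29, so the finish is 29 days.
The longest chain containing W totals 23 days.
So W can slip 29 − 23 = 6 days.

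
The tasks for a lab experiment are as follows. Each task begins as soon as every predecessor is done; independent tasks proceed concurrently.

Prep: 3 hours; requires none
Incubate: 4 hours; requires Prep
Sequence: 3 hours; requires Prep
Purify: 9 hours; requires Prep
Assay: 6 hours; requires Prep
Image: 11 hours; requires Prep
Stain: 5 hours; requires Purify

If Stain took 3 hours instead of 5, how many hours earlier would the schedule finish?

2

The binding path is Prep→Purify→Stain = 3+9+5 = 17; finish at 17 hours.
Since Stain is critical, the -2 change carries straight to that chain (now 15 hours).
The critical path is still Prep→Purify→Stain; finish is now 15 hours.
Change in finish: 15 − 17 = -2 hours.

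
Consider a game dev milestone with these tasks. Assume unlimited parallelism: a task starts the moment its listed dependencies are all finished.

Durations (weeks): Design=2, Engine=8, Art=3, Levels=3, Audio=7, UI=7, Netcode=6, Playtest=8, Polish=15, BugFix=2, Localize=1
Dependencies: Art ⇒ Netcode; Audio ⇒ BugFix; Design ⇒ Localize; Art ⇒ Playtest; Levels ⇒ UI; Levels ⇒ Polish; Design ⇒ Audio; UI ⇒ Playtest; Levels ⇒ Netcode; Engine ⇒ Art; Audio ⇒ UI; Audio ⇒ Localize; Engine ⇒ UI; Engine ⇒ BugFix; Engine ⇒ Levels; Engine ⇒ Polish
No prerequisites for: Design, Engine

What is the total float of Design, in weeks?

2

The longest chain is Engine→Levels→UI→Playtest = 8+3+7+8 = 26; overall finish 26 weeks.
The longest chain containing Design totals 24 weeks.
So Design can slip 4 − 2 = 2 weeks.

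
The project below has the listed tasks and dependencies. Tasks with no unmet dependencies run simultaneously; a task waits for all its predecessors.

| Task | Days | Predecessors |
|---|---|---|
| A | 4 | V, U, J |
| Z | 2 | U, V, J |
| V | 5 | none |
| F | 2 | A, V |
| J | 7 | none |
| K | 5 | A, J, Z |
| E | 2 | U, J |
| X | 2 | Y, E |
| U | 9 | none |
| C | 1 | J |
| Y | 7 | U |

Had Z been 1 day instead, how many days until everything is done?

As given, the longest chain is U→Y→X = 9+7+2 = 18, so the finish is 18 days.
Z is off the critical path — its longest chain is 16 days, giving 2 of slack.
The critical path is still U→Y→X; finish is now 18 days.

18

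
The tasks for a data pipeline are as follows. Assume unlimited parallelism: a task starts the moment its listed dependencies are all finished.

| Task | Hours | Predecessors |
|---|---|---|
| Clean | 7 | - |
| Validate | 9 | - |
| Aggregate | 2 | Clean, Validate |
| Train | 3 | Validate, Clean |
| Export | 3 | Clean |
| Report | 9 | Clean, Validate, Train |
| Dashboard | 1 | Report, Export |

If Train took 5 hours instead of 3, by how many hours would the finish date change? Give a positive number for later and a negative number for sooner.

2

Actual critical path: Validate→Train→Report→Dashboard = 9+3+9+1 = 22 ⇒ 22 hours.
Train lies on that path, so at 5 hours the path becomes 24 hours.
The critical path is still Validate→Train→Report→Dashboard; finish is now 24 hours.
Change in finish: 24 − 22 = +2 hours.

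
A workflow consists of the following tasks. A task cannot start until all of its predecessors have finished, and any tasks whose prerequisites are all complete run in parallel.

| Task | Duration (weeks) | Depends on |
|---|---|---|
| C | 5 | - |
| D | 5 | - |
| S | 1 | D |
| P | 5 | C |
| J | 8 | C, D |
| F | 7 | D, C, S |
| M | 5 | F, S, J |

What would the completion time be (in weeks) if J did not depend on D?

Before: longest chain C→J→M = 5+8+5 = 18, finish 18.
Dropping D→J doesn't change J's earliest start (5); another predecessor still binds.
The longest chain is now C→J→M = 5+8+5 = 18, so the project takes 18 weeks.

18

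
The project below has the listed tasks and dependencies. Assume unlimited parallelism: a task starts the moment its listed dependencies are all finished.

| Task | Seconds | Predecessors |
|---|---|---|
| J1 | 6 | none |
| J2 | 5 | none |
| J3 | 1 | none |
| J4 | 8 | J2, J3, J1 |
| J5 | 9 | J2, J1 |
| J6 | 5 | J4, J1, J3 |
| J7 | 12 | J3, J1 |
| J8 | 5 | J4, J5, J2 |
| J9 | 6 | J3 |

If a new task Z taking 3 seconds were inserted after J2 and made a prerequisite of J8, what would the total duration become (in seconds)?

Originally the project takes 20 seconds.
With Z inserted, J8 now waits for max(J4, J5, J2, Z).
New critical path: J1→J5→J8 = 6+9+5 = 20 ⇒ 20 seconds.

20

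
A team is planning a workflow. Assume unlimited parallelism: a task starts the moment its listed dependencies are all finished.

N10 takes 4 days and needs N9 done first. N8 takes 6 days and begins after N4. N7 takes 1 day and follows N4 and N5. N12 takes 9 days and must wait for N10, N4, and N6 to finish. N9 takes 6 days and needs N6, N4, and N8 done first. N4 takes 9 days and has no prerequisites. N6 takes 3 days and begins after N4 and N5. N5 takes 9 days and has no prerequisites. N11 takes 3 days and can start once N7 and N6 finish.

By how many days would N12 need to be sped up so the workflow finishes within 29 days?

Current finish: 34 days; target: 29.
N12 is on every critical path, so each day cut from N12 cuts the finish by one (this holds down to a finish of 26).
Need 34 − 29 = 5 days off N12 → N12 becomes 4 days, finish becomes 29.

5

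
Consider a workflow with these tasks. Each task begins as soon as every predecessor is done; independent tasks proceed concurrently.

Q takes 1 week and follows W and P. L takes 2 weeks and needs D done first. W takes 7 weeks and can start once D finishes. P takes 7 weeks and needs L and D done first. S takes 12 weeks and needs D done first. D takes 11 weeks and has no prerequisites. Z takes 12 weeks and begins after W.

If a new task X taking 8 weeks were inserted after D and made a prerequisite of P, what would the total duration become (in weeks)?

Originally the plan takes 30 weeks.
With X inserted, P now waits for max(L, D, X).
New critical path: D→W→Z = 11+7+12 = 30 ⇒ 30 weeks.

30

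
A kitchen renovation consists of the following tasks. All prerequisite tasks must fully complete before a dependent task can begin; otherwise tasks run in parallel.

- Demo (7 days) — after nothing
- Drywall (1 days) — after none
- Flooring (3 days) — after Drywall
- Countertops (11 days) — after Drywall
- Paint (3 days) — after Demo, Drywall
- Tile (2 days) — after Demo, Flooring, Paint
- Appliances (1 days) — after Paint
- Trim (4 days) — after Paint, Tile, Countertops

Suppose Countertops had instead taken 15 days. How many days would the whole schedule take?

Critical path before the change: Drywall→Countertops→Trim = 1+11+4 = 16 giving 16 days.
Since Countertops is critical, the +4 change carries straight to that chain (now 20 days).
That remains the longest chain; total 20 days.

20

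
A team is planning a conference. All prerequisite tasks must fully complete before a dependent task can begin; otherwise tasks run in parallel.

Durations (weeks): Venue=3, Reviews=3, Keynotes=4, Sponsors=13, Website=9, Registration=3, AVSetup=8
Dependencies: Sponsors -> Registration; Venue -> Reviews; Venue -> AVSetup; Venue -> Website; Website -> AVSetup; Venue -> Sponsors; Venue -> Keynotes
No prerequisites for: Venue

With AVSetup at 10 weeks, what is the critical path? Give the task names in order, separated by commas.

The binding path is Venue→Website→AVSetup = 3+9+8 = 20; finish at 20 weeks.
AVSetup lies on that path, so at 10 weeks the path becomes 22 weeks.
No other chain overtakes it, so the finish is 22 weeks.

Venue, Website, AVSetup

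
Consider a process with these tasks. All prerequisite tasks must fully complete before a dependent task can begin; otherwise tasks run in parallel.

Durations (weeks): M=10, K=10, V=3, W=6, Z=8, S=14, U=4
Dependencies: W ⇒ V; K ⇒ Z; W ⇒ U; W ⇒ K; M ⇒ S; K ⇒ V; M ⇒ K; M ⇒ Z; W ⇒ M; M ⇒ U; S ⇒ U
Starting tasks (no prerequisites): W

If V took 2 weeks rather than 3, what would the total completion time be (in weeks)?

34

Critical path before the change: W→M→K→Z = 6+10+10+8 = 34 giving 34 weeks.
V is off the critical path — its longest chain is 29 weeks, giving 5 of slack.
No other chain overtakes it, so the finish is 34 weeks.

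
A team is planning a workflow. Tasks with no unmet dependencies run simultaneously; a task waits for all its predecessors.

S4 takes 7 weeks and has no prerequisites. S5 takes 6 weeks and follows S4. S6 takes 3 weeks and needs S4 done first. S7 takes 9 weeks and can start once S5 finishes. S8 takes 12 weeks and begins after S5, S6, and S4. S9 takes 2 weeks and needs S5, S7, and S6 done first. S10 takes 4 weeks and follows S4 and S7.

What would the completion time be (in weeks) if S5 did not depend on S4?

22

Before: longest chain S4→S5→S7→S10 = 7+6+9+4 = 26, finish 26.
Without S4→S5, S5's earliest start moves from 7 to 0.
After: S4→S6→S8 = 7+3+12 = 22 → 22 weeks.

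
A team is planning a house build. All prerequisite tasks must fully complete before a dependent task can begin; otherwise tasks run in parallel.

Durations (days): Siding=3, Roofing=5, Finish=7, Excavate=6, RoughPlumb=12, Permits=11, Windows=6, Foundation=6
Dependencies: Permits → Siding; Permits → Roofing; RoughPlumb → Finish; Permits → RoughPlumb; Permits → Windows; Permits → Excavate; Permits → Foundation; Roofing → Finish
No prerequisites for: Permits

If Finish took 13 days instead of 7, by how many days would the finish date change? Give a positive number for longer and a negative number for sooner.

6

Critical path before the change: Permits→RoughPlumb→Finish = 11+12+7 = 30 giving 30 days.
Finish is on the critical path; changing it to 13 makes that path 36 days.
The critical path is still Permits→RoughPlumb→Finish; finish is now 36 days.
Change in finish: 36 − 30 = +6 days.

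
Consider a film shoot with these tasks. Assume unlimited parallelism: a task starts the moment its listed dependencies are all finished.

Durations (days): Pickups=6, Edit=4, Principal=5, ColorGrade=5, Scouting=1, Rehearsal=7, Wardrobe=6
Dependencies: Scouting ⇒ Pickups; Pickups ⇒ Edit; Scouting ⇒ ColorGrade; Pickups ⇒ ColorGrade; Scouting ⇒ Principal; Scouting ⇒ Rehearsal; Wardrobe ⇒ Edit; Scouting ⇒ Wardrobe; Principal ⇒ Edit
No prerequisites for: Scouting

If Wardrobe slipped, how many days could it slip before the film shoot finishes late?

1

Scouting→Pickups→ColorGrade = 1+6+5 = 12 sets the makespan at 12 days.
Wardrobe finishes as early as 7 and must finish by 8.
Slack of Wardrobe = 2 − 1 = 1 day.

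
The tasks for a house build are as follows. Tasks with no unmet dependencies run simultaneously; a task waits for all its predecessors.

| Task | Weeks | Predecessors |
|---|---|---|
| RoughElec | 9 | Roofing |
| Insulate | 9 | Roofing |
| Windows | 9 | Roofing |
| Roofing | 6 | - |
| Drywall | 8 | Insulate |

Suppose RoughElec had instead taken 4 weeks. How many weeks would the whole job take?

The binding path is Roofing→Insulate→Drywall = 6+9+8 = 23; finish at 23 weeks.
The longest path through RoughElec is only 15 weeks, so RoughElec has float 8.
The critical path is still Roofing→Insulate→Drywall; finish is now 23 weeks.

23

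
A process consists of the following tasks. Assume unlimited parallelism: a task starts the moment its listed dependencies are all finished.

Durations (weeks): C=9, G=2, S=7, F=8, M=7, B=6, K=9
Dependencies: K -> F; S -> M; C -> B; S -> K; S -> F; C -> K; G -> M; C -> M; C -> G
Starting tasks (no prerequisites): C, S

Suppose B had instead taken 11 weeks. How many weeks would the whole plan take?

Baseline: C→K→F = 9+9+8 = 26 → 26 weeks.
B is off the critical path — its longest chain is 15 weeks, giving 11 of slack.
No other chain overtakes it, so the finish is 26 weeks.

26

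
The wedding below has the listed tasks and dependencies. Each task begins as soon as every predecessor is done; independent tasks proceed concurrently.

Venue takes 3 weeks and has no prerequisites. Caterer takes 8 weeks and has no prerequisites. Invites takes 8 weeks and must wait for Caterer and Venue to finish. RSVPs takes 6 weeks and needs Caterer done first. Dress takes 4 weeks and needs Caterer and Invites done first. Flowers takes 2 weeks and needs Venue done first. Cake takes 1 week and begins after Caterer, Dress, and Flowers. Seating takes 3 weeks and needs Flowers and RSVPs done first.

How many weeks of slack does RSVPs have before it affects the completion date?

4

Critical path: Caterer→Invites→Dress→Cake = 8+8+4+1 = 21, so the finish is 21 weeks.
The longest chain containing RSVPs totals 17 weeks.
Slack of RSVPs = 12 − 8 = 4 weeks.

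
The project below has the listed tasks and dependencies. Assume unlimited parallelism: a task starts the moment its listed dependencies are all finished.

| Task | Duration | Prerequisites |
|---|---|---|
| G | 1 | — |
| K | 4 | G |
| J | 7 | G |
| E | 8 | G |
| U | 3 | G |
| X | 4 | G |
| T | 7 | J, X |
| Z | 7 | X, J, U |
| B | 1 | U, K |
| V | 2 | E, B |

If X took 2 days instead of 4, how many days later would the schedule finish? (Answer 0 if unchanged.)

0

Baseline: G→J→T = 1+7+7 = 15 → 15 days.
X has 3 days of float (longest path through it is 12).
That remains the longest chain; total 15 days.
Change in finish: 15 − 15 = +0 days.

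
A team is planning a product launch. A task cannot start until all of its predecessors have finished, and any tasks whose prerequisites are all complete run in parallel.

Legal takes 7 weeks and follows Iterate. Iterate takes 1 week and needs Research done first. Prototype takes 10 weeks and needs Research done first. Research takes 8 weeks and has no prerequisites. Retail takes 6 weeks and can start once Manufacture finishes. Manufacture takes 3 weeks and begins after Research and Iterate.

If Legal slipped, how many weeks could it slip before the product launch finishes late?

2

The longest chain is Research→Prototype = 8+10 = 18; overall finish 18 weeks.
The longest chain containing Legal totals 16 weeks.
So Legal can slip 18 − 16 = 2 weeks.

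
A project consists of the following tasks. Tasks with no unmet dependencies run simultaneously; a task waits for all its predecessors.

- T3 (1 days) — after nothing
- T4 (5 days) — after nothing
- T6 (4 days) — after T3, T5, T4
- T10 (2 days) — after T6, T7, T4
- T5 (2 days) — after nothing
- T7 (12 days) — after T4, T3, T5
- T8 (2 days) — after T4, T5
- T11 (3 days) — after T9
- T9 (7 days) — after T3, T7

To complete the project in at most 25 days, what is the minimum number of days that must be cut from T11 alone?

2

Current finish: 27 days; target: 25.
T11 is on every critical path, so each day cut from T11 cuts the finish by one (this holds down to a finish of 25).
Need 27 − 25 = 2 days off T11 → T11 becomes 1 day, finish becomes 25.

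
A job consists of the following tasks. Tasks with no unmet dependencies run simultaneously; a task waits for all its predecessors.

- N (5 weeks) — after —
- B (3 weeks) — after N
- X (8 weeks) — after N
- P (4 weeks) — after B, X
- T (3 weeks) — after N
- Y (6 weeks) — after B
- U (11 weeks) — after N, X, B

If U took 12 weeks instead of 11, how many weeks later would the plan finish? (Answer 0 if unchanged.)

The binding path is N→X→U = 5+8+11 = 24; finish at 24 weeks.
U lies on that path, so at 12 weeks the path becomes 25 weeks.
No other chain overtakes it, so the finish is 25 weeks.
Change in finish: 25 − 24 = +1 weeks.

1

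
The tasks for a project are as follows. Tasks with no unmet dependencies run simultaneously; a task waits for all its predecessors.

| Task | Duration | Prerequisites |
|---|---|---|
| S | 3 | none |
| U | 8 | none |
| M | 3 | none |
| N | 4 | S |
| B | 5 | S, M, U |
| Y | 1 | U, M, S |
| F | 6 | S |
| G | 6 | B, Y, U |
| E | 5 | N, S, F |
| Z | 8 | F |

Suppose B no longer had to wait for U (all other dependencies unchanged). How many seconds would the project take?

17

With the dependency in place, U→B→G = 8+5+6 = 19 sets the finish at 19 seconds.
Without U→B, B's earliest start moves from 8 to 3.
New critical path: S→F→Z = 3+6+8 = 17 ⇒ 17 seconds.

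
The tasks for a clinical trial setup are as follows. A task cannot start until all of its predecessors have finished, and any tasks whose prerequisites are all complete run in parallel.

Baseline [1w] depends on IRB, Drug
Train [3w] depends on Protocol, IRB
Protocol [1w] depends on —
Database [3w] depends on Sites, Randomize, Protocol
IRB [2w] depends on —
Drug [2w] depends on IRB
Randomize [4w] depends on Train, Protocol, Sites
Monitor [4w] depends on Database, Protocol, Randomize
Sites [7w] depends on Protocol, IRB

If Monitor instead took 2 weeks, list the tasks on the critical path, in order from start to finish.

Actual critical path: IRB→Sites→Randomize→Database→Monitor = 2+7+4+3+4 = 20 ⇒ 20 weeks.
Since Monitor is critical, the -2 change carries straight to that chain (now 18 weeks).
The critical path is still IRB→Sites→Randomize→Database→Monitor; finish is now 18 weeks.

IRB, Sites, Randomize, Database, Monitor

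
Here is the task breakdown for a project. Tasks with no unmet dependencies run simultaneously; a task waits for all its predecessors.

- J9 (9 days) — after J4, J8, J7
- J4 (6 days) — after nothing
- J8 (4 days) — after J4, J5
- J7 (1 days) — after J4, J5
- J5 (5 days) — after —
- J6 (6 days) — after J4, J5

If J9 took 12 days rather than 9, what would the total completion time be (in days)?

22

The binding path is J4→J8→J9 = 6+4+9 = 19; finish at 19 days.
Since J9 is critical, the +3 change carries straight to that chain (now 22 days).
That remains the longest chain; total 22 days.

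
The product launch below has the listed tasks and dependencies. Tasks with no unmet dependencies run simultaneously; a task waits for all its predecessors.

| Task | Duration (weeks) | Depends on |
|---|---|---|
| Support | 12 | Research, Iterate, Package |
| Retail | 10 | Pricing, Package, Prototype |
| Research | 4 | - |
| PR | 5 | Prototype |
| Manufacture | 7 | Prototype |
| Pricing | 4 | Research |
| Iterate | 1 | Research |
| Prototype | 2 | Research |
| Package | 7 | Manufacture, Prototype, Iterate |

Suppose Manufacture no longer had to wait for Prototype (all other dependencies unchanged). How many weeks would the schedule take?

With the dependency in place, Research→Prototype→Manufacture→Package→Support = 4+2+7+7+12 = 32 sets the finish at 32 weeks.
Without Prototype→Manufacture, Manufacture's earliest start moves from 6 to 0.
After: Manufacture→Package→Support = 7+7+12 = 26 → 26 weeks.

26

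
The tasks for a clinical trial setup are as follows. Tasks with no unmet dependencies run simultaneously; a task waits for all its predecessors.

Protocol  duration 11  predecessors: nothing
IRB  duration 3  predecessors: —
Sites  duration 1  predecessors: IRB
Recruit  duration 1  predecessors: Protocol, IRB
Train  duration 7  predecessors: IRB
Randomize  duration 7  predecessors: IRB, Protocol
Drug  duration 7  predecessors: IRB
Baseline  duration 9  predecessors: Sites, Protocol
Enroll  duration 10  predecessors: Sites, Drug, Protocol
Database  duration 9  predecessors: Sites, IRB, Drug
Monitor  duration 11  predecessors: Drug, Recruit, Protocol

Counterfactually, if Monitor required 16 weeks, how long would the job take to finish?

The binding path is Protocol→Recruit→Monitor = 11+1+11 = 23; finish at 23 weeks.
Monitor is on the critical path; changing it to 16 makes that path 28 weeks.
The critical path is still Protocol→Recruit→Monitor; finish is now 28 weeks.

28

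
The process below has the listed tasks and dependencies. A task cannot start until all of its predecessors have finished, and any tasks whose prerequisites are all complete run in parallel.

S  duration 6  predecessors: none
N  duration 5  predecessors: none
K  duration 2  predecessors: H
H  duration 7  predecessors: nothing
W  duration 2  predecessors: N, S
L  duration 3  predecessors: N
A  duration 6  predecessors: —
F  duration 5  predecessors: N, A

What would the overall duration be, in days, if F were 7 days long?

Critical path before the change: A→F = 6+5 = 11 giving 11 days.
F is on the critical path; changing it to 7 makes that path 13 days.
That remains the longest chain; total 13 days.

13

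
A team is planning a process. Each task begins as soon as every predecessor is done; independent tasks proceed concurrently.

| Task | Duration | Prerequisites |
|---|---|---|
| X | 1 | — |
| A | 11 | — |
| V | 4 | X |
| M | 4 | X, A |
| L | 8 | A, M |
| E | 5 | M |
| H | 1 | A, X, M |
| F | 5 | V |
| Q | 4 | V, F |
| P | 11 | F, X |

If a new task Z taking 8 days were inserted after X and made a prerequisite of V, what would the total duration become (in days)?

29

Originally the plan takes 23 days.
With Z inserted, V now waits for max(X, Z).
New critical path: X→Z→V→F→P = 1+8+4+5+11 = 29 ⇒ 29 days.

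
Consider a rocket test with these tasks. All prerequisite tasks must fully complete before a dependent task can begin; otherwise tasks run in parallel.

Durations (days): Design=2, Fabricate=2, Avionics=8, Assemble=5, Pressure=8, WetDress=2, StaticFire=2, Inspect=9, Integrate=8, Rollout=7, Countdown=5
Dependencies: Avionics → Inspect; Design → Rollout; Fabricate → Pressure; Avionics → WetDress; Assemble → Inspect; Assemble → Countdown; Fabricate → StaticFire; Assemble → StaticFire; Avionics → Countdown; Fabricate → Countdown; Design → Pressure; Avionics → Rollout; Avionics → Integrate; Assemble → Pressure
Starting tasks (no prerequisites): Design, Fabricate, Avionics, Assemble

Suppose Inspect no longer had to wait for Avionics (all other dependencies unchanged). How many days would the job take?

16

Before: longest chain Avionics→Inspect = 8+9 = 17, finish 17.
Without Avionics→Inspect, Inspect's earliest start moves from 8 to 5.
New critical path: Avionics→Integrate = 8+8 = 16 ⇒ 16 days.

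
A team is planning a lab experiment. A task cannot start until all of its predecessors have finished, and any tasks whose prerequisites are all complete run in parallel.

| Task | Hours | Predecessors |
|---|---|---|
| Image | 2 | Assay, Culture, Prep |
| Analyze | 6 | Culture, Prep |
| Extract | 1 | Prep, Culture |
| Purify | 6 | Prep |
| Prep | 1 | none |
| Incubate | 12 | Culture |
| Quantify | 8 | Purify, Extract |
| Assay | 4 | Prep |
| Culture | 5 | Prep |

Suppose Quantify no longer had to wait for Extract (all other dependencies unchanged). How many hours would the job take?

Before: longest chain Prep→Culture→Incubate = 1+5+12 = 18, finish 18.
Dropping Extract→Quantify doesn't change Quantify's earliest start (7); another predecessor still binds.
New critical path: Prep→Culture→Incubate = 1+5+12 = 18 ⇒ 18 hours.

18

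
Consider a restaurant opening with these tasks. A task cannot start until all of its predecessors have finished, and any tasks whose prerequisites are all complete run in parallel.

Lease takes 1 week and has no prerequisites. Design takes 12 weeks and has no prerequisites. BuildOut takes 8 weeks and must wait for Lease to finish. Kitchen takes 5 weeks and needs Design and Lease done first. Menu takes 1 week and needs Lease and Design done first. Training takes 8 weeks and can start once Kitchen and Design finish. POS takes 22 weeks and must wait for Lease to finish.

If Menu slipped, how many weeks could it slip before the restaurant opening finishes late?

The longest chain is Design→Kitchen→Training = 12+5+8 = 25; overall finish 25 weeks.
The longest chain containing Menu totals 13 weeks.
Slack of Menu = 24 − 12 = 12 weeks.

12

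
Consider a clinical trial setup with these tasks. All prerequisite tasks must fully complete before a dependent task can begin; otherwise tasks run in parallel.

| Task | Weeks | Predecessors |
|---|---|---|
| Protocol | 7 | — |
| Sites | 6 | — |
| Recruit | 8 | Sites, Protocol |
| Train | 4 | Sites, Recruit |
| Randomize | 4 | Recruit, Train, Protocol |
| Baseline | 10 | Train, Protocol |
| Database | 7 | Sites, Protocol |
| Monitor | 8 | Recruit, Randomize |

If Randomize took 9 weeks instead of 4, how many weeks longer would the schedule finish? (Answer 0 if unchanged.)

5

The binding path is Protocol→Recruit→Train→Randomize→Monitor = 7+8+4+4+8 = 31; finish at 31 weeks.
Randomize is on the critical path; changing it to 9 makes that path 36 weeks.
That remains the longest chain; total 36 weeks.
Change in finish: 36 − 31 = +5 weeks.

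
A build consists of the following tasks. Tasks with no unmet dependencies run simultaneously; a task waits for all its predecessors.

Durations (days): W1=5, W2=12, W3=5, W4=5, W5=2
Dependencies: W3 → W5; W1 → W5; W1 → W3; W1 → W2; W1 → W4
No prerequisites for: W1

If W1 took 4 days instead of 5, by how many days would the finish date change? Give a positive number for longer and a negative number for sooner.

Baseline: W1→W2 = 5+12 = 17 → 17 days.
Since W1 is critical, the -1 change carries straight to that chain (now 16 days).
The critical path is still W1→W2; finish is now 16 days.
Change in finish: 16 − 17 = -1 days.

-1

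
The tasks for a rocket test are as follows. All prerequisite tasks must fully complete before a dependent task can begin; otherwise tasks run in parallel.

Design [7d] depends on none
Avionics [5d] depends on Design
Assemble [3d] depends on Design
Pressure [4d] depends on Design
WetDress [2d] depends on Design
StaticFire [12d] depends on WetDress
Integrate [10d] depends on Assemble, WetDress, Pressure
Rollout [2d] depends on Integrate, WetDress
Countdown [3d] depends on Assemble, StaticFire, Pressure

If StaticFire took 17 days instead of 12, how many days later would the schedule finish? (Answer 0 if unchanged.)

5

As given, the longest chain is Design→WetDress→StaticFire→Countdown = 7+2+12+3 = 24, so the finish is 24 days.
Since StaticFire is critical, the +5 change carries straight to that chain (now 29 days).
The critical path is still Design→WetDress→StaticFire→Countdown; finish is now 29 days.
Change in finish: 29 − 24 = +5 days.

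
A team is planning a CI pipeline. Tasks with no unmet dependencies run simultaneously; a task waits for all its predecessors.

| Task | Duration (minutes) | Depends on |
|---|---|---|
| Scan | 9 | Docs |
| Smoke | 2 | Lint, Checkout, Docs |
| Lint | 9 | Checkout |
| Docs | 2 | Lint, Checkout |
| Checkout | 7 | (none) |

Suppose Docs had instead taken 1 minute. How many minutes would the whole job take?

26

Actual critical path: Checkout→Lint→Docs→Scan = 7+9+2+9 = 27 ⇒ 27 minutes.
Since Docs is critical, the -1 change carries straight to that chain (now 26 minutes).
No other chain overtakes it, so the finish is 26 minutes.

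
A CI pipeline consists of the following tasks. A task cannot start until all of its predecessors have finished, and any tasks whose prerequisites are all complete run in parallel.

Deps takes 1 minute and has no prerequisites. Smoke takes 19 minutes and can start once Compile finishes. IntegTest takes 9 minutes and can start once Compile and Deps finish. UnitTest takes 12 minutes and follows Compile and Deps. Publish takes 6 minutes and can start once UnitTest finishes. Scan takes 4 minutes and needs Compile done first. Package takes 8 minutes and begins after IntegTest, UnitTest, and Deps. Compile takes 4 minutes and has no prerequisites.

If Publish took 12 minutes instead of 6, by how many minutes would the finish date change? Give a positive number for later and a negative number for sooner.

As given, the longest chain is Compile→UnitTest→Package = 4+12+8 = 24, so the finish is 24 minutes.
The longest path through Publish is only 22 minutes, so Publish has float 2.
Now Compile→UnitTest→Publish = 4+12+12 = 28 is longest, so the finish becomes 28 minutes.
Change in finish: 28 − 24 = +4 minutes.

4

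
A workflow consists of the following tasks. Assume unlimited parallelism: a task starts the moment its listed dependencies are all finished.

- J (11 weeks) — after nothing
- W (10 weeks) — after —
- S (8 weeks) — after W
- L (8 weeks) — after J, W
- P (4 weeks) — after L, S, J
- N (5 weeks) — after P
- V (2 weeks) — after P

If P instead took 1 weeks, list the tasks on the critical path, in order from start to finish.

As given, the longest chain is J→L→P→N = 11+8+4+5 = 28, so the finish is 28 weeks.
P is on the critical path; changing it to 1 makes that path 25 weeks.
The critical path is still J→L→P→N; finish is now 25 weeks.

J, L, P, N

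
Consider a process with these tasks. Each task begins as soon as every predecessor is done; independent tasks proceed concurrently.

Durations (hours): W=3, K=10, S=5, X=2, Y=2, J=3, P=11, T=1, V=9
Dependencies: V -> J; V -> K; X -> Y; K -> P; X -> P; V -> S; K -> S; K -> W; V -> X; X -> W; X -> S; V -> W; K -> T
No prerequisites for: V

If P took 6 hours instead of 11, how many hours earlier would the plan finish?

As given, the longest chain is V→K→P = 9+10+11 = 30, so the finish is 30 hours.
P is on the critical path; changing it to 6 makes that path 25 hours.
The critical path is still V→K→P; finish is now 25 hours.
Change in finish: 25 − 30 = -5 hours.

5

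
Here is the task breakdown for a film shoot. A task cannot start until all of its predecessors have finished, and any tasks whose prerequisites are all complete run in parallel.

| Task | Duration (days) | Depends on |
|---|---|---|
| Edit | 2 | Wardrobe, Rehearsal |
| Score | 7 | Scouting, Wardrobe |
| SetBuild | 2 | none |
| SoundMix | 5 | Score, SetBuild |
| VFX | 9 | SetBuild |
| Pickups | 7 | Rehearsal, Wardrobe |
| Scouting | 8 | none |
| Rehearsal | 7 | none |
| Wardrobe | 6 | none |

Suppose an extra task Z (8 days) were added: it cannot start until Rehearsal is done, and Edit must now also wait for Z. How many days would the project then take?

20

Originally the project takes 20 days.
With Z inserted, Edit now waits for max(Wardrobe, Rehearsal, Z).
New critical path: Scouting→Score→SoundMix = 8+7+5 = 20 ⇒ 20 days.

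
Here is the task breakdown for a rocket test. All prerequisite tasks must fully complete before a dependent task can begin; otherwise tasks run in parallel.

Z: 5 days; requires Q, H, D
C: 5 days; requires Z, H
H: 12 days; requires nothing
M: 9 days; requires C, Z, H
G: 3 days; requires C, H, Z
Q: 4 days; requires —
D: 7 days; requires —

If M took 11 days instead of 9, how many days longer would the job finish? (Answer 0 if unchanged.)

2

Baseline: H→Z→C→M = 12+5+5+9 = 31 → 31 days.
M is on the critical path; changing it to 11 makes that path 33 days.
That remains the longest chain; total 33 days.
Change in finish: 33 − 31 = +2 days.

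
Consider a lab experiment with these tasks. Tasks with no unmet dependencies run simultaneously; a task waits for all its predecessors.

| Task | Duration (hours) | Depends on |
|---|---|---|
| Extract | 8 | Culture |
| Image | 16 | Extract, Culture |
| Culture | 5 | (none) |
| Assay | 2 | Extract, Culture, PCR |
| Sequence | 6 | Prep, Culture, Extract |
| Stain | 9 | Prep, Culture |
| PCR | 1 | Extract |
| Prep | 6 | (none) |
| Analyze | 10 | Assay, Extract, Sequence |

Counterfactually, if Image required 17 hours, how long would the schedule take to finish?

30

The binding path is Culture→Extract→Image = 5+8+16 = 29; finish at 29 hours.
Image is on the critical path; changing it to 17 makes that path 30 hours.
The critical path is still Culture→Extract→Image; finish is now 30 hours.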